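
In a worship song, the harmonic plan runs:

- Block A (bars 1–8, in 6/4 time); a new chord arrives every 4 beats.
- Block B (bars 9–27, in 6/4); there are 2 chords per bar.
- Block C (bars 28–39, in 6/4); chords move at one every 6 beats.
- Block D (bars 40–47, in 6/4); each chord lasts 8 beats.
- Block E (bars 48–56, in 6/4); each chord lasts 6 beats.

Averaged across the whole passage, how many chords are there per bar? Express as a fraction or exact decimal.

A: 8 × 6 = 48 beats ÷ 4 = 12 chords.
B: 19 × 6 = 114 beats ÷ 3 = 38 chords.
C: 12 × 6 = 72 beats ÷ 6 = 12 chords.
D: 8 × 6 = 48 beats ÷ 8 = 6 chords.
E: 9 × 6 = 54 beats ÷ 6 = 9 chords.
Overall: 77 chords over 56 bars → 77/56 = 1.375 chords per bar.

1.375 chords per bar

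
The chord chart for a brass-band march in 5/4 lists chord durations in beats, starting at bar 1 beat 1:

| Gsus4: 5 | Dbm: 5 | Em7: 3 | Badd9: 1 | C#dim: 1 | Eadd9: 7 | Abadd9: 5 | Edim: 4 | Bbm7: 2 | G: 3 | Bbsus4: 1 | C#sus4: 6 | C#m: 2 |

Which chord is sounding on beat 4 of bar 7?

Beat 4 of bar 7 is beat (7−1)×5 + 4 = 34 overall.
Running totals: Gsus4 ends at 5, Dbm ends at 10, Em7 ends at 13, Badd9 ends at 14, C#dim ends at 15, Eadd9 ends at 22, Abadd9 ends at 27, Edim ends at 31, Bbm7 ends at 33, G ends at 36.
Beat 34 falls within G.

G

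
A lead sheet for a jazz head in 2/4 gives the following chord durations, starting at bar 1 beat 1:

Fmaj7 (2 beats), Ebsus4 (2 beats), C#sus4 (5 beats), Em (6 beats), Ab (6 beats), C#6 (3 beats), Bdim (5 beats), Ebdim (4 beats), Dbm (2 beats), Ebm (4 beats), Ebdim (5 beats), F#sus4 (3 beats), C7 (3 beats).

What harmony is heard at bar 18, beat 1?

Beat 1 of bar 18 is beat (18−1)×2 + 1 = 35 overall.
Running totals: Fmaj7 ends at 2, Ebsus4 ends at 4, C#sus4 ends at 9, Em ends at 15, Ab ends at 21, C#6 ends at 24, Bdim ends at 29, Ebdim ends at 33, Dbm ends at 35.
Beat 35 falls within Dbm.

Dbm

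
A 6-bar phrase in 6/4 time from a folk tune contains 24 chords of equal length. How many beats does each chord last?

6 bars × 6 beats/bar = 36 beats total.
36 beats ÷ 24 chords = 1.5 beats per chord.
(That is a dotted quarter note.)

1.5 beats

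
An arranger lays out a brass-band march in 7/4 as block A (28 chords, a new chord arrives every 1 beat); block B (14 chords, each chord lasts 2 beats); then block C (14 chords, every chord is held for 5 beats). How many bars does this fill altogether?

A: 28 × 1 = 28 beats = 4 bars.
B: 14 × 2 = 28 beats = 4 bars.
C: 14 × 5 = 70 beats = 10 bars.
Total: 4 + 4 + 10 = 18 bars.

18 bars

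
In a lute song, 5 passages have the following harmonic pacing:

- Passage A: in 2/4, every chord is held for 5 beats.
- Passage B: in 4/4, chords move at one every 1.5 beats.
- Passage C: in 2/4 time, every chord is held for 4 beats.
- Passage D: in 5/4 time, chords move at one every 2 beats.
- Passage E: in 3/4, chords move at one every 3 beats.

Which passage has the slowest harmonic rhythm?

Passage A

A: each chord is 5 beats in 2/4, so 0.4 per bar.
B: each chord is 1.5 beats in 4/4, so 8/3 per bar.
C: each chord is 4 beats in 2/4, so 0.5 per bar.
D: each chord is 2 beats in 5/4, so 2.5 per bar.
E: each chord is 3 beats in 3/4, so 1 per bar.
Slowest is A at 0.4 chords/bar.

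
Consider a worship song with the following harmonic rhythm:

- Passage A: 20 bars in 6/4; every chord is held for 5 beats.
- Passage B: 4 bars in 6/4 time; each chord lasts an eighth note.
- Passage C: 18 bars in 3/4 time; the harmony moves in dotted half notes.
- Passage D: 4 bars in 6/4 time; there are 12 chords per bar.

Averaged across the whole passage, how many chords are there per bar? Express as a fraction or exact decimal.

A: 20 × 6 = 120 beats ÷ 5 = 24 chords.
B: 4 × 6 = 24 beats ÷ 0.5 = 48 chords.
C: 18 × 3 = 54 beats ÷ 3 = 18 chords.
D: 4 × 6 = 24 beats ÷ 0.5 = 48 chords.
Overall: 138 chords over 46 bars → 138/46 = 3 chords per bar.

3 chords per bar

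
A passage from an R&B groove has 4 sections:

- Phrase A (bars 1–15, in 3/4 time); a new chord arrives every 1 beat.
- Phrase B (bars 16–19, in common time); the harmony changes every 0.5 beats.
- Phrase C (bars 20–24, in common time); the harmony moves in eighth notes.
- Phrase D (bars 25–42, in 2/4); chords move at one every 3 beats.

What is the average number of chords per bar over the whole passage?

A: 15 × 3 = 45 beats ÷ 1 = 45 chords.
B: 4 × 4 = 16 beats ÷ 0.5 = 32 chords.
C: 5 × 4 = 20 beats ÷ 0.5 = 40 chords.
D: 18 × 2 = 36 beats ÷ 3 = 12 chords.
Overall: 129 chords over 42 bars → 129/42 = 43/14 chords per bar.

43/14 chords per bar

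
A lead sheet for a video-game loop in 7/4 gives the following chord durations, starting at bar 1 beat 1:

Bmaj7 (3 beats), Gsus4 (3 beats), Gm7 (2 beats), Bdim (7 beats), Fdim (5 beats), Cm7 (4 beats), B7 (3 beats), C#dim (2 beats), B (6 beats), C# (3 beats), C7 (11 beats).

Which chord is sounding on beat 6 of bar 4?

Beat 6 of bar 4 is beat (4−1)×7 + 6 = 27 overall.
Running totals: Bmaj7 ends at 3, Gsus4 ends at 6, Gm7 ends at 8, Bdim ends at 15, Fdim ends at 20, Cm7 ends at 24, B7 ends at 27.
Beat 27 falls within B7.

B7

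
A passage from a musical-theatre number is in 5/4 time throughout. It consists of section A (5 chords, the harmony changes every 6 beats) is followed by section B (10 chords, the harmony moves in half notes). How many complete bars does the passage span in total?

10 bars

A: 5 × 6 = 30 beats = 6 bars.
B: 10 × 2 = 20 beats = 4 bars.
Total: 6 + 4 = 10 bars.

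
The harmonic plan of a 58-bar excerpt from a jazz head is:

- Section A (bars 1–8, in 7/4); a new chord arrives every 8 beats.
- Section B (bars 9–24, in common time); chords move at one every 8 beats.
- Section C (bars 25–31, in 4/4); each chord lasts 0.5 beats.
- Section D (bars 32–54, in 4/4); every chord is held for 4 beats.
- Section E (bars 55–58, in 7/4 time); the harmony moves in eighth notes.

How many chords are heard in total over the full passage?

A has 56 beats and chords last 8 each, so 7 chords.
B has 64 beats and chords last 8 each, so 8 chords.
C has 28 beats and chords last 0.5 each, so 56 chords.
D has 92 beats and chords last 4 each, so 23 chords.
E has 28 beats and chords last 0.5 each, so 56 chords.
Total: 7 + 8 + 56 + 23 + 56 = 150.

150 chords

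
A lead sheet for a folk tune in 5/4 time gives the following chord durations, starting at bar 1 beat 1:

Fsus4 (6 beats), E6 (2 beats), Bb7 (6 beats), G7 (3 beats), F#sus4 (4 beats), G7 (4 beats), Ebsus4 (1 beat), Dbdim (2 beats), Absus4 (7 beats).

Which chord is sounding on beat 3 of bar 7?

Beat 3 of bar 7 is beat (7−1)×5 + 3 = 33 overall.
Running totals: Fsus4 ends at 6, E6 ends at 8, Bb7 ends at 14, G7 ends at 17, F#sus4 ends at 21, G7 ends at 25, Ebsus4 ends at 26, Dbdim ends at 28, Absus4 ends at 35.
Beat 33 falls within Absus4.

Absus4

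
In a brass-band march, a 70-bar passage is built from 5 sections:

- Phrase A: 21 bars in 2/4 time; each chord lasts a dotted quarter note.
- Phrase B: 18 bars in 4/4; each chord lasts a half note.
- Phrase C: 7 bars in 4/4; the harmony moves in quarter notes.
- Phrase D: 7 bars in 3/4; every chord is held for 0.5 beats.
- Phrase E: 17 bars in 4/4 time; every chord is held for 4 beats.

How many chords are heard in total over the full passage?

151 chords

A has 42 beats and chords last 1.5 each, so 28 chords.
B has 72 beats and chords last 2 each, so 36 chords.
C has 28 beats and chords last 1 each, so 28 chords.
D has 21 beats and chords last 0.5 each, so 42 chords.
E has 68 beats and chords last 4 each, so 17 chords.
Total: 28 + 36 + 28 + 42 + 17 = 151.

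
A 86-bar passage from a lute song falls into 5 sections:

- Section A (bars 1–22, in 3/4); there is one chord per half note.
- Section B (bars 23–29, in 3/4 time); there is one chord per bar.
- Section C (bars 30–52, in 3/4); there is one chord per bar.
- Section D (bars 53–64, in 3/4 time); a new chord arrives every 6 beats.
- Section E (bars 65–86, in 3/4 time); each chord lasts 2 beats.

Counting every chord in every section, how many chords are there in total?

102 chords

A: 22 bars × 3 beats = 66 beats; 2 beats/chord → 33 chords.
B: 7 bars × 3 beats = 21 beats; 3 beats/chord → 7 chords.
C: 23 bars × 3 beats = 69 beats; 3 beats/chord → 23 chords.
D: 12 bars × 3 beats = 36 beats; 6 beats/chord → 6 chords.
E: 22 bars × 3 beats = 66 beats; 2 beats/chord → 33 chords.
Total: 33 + 7 + 23 + 6 + 33 = 102.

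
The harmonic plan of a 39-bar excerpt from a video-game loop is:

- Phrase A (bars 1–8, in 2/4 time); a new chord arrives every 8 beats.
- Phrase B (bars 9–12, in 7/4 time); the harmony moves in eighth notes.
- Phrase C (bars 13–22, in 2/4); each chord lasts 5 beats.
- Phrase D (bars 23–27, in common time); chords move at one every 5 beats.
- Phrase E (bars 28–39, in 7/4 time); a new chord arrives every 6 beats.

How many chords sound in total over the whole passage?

80 chords

A: 8 bars × 2 beats = 16 beats; 8 beats/chord → 2 chords.
B: 4 bars × 7 beats = 28 beats; 0.5 beats/chord → 56 chords.
C: 10 bars × 2 beats = 20 beats; 5 beats/chord → 4 chords.
D: 5 bars × 4 beats = 20 beats; 5 beats/chord → 4 chords.
E: 12 bars × 7 beats = 84 beats; 6 beats/chord → 14 chords.
Total: 2 + 56 + 4 + 4 + 14 = 80.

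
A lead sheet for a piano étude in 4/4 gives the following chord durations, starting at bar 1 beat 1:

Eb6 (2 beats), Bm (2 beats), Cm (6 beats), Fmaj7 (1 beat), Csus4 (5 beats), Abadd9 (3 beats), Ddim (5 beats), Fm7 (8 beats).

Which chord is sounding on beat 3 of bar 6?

Ddim

Beat 3 of bar 6 is beat (6−1)×4 + 3 = 23 overall.
Running totals: Eb6 ends at 2, Bm ends at 4, Cm ends at 10, Fmaj7 ends at 11, Csus4 ends at 16, Abadd9 ends at 19, Ddim ends at 24.
Beat 23 falls within Ddim.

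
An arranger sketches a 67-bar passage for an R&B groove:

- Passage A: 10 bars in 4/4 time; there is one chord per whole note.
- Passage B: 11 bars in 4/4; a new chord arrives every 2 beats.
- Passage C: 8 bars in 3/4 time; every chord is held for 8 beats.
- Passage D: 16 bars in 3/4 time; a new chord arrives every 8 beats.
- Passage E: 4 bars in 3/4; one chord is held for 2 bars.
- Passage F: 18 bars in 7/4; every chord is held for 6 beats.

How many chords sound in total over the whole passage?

A: 10·4 = 40 beats, 40/4 = 10 chords.
B: 11·4 = 44 beats, 44/2 = 22 chords.
C: 8·3 = 24 beats, 24/8 = 3 chords.
D: 16·3 = 48 beats, 48/8 = 6 chords.
E: 4·3 = 12 beats, 12/6 = 2 chords.
F: 18·7 = 126 beats, 126/6 = 21 chords.
Total: 10 + 22 + 3 + 6 + 2 + 21 = 64.

64 chords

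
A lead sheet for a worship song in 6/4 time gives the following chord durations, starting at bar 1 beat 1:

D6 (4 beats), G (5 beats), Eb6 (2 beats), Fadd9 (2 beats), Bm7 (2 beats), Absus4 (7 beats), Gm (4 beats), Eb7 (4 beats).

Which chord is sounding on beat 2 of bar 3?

Bm7

Beat 2 of bar 3 is beat (3−1)×6 + 2 = 14 overall.
Running totals: D6 ends at 4, G ends at 9, Eb6 ends at 11, Fadd9 ends at 13, Bm7 ends at 15.
Beat 14 falls within Bm7.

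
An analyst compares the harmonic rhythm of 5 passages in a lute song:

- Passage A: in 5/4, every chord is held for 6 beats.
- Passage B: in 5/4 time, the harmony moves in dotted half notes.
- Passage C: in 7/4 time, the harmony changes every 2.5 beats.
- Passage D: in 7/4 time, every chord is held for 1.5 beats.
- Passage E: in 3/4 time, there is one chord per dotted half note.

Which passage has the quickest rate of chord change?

A: 5/6 = 5/6 chords/bar.
B: 5/3 = 5/3 chords/bar.
C: 7/2.5 = 2.8 chords/bar.
D: 7/1.5 = 14/3 chords/bar.
E: 3/3 = 1 chord/bar.
Fastest is D at 14/3 chords/bar.

Passage D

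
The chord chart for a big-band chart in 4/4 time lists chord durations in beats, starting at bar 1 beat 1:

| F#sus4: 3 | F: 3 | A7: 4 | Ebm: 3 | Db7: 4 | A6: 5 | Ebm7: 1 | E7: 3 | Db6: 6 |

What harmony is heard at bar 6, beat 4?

Beat 4 of bar 6 is beat (6−1)×4 + 4 = 24 overall.
Running totals: F#sus4 ends at 3, F ends at 6, A7 ends at 10, Ebm ends at 13, Db7 ends at 17, A6 ends at 22, Ebm7 ends at 23, E7 ends at 26.
Beat 24 falls within E7.

E7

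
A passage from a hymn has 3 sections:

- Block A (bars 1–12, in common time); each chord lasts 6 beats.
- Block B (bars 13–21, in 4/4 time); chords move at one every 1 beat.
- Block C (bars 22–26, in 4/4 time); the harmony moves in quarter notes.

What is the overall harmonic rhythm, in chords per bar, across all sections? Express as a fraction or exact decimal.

32/13 chords per bar

A: 12 bars of 4 beats is 48 beats; at 6 beats each that's 8 chords.
B: 9 bars of 4 beats is 36 beats; at 1 beat each that's 36 chords.
C: 5 bars of 4 beats is 20 beats; at 1 beat each that's 20 chords.
Overall: 64 chords over 26 bars → 64/26 = 32/13 chords per bar.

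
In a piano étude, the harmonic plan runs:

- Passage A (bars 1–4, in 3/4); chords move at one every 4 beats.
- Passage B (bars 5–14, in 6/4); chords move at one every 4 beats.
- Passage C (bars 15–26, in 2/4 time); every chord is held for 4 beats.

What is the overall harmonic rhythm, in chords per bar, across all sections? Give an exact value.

12/13 chords per bar

A: 4 × 3 = 12 beats ÷ 4 = 3 chords.
B: 10 × 6 = 60 beats ÷ 4 = 15 chords.
C: 12 × 2 = 24 beats ÷ 4 = 6 chords.
Overall: 24 chords over 26 bars → 24/26 = 12/13 chords per bar.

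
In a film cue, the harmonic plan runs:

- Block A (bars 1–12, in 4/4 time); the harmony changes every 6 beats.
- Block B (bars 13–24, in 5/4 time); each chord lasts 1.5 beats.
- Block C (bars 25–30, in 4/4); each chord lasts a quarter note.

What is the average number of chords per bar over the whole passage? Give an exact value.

2.4 chords per bar

A: 12 × 4 = 48 beats ÷ 6 = 8 chords.
B: 12 × 5 = 60 beats ÷ 1.5 = 40 chords.
C: 6 × 4 = 24 beats ÷ 1 = 24 chords.
Overall: 72 chords over 30 bars → 72/30 = 2.4 chords per bar.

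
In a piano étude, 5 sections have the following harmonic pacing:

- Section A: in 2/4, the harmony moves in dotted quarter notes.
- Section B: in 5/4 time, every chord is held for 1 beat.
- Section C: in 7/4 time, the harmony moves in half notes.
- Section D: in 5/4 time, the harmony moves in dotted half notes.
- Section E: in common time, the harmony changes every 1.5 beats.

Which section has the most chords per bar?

Section B

A: 2 beats/bar ÷ 1.5 beats/chord = 4/3 chords/bar.
B: 5 beats/bar ÷ 1 beat/chord = 5 chords/bar.
C: 7 beats/bar ÷ 2 beats/chord = 3.5 chords/bar.
D: 5 beats/bar ÷ 3 beats/chord = 5/3 chords/bar.
E: 4 beats/bar ÷ 1.5 beats/chord = 8/3 chords/bar.
Fastest is B at 5 chords/bar.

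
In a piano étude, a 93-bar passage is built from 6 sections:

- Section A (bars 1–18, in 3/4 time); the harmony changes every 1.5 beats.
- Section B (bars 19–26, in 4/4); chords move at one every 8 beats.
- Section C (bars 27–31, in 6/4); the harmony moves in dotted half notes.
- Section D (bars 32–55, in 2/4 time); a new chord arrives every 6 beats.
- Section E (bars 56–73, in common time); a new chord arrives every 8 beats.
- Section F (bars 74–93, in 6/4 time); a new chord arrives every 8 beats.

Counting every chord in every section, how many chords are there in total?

82 chords

A: 18·3 = 54 beats, 54/1.5 = 36 chords.
B: 8·4 = 32 beats, 32/8 = 4 chords.
C: 5·6 = 30 beats, 30/3 = 10 chords.
D: 24·2 = 48 beats, 48/6 = 8 chords.
E: 18·4 = 72 beats, 72/8 = 9 chords.
F: 20·6 = 120 beats, 120/8 = 15 chords.
Total: 36 + 4 + 10 + 8 + 9 + 15 = 82.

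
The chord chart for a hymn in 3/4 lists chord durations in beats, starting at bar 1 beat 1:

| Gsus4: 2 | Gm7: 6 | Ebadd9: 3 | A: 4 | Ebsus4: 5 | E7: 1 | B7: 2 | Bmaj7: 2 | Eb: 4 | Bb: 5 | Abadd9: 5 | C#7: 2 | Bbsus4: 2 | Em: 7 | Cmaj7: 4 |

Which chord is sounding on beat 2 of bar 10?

Beat 2 of bar 10 is beat (10−1)×3 + 2 = 29 overall.
Running totals: Gsus4 ends at 2, Gm7 ends at 8, Ebadd9 ends at 11, A ends at 15, Ebsus4 ends at 20, E7 ends at 21, B7 ends at 23, Bmaj7 ends at 25, Eb ends at 29.
Beat 29 falls within Eb.

Eb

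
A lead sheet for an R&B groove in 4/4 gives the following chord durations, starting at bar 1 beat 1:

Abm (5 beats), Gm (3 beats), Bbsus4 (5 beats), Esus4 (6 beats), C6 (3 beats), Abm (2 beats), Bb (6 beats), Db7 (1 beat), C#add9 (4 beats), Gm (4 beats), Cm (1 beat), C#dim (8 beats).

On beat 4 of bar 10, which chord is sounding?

Cm

Beat 4 of bar 10 is beat (10−1)×4 + 4 = 40 overall.
Running totals: Abm ends at 5, Gm ends at 8, Bbsus4 ends at 13, Esus4 ends at 19, C6 ends at 22, Abm ends at 24, Bb ends at 30, Db7 ends at 31, C#add9 ends at 35, Gm ends at 39, Cm ends at 40.
Beat 40 falls within Cm.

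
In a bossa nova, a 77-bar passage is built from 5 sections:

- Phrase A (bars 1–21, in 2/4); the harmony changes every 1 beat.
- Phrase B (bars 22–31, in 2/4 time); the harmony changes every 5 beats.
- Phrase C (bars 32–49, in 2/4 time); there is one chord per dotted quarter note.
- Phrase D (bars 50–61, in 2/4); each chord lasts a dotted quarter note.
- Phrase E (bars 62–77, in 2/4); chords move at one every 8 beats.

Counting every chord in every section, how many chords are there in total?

90 chords

A has 42 beats and chords last 1 each, so 42 chords.
B has 20 beats and chords last 5 each, so 4 chords.
C has 36 beats and chords last 1.5 each, so 24 chords.
D has 24 beats and chords last 1.5 each, so 16 chords.
E has 32 beats and chords last 8 each, so 4 chords.
Total: 42 + 4 + 24 + 16 + 4 = 90.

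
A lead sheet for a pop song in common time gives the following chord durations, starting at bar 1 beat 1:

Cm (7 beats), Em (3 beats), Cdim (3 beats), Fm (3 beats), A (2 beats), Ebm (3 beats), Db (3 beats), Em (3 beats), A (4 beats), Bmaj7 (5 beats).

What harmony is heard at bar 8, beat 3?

Beat 3 of bar 8 is beat (8−1)×4 + 3 = 31 overall.
Running totals: Cm ends at 7, Em ends at 10, Cdim ends at 13, Fm ends at 16, A ends at 18, Ebm ends at 21, Db ends at 24, Em ends at 27, A ends at 31.
Beat 31 falls within A.

A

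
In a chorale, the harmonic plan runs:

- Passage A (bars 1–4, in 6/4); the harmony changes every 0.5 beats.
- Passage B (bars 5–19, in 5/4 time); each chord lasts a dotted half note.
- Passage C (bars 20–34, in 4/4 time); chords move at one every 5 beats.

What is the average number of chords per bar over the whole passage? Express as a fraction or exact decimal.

A: 4 bars of 6 beats is 24 beats; at 0.5 beats each that's 48 chords.
B: 15 bars of 5 beats is 75 beats; at 3 beats each that's 25 chords.
C: 15 bars of 4 beats is 60 beats; at 5 beats each that's 12 chords.
Overall: 85 chords over 34 bars → 85/34 = 2.5 chords per bar.

2.5 chords per bar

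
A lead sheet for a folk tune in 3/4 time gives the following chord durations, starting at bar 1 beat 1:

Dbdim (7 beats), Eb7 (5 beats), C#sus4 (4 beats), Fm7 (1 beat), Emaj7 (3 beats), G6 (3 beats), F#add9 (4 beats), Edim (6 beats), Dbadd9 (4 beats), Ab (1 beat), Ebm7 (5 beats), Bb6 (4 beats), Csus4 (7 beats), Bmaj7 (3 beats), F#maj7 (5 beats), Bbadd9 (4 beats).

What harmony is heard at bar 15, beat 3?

Beat 3 of bar 15 is beat (15−1)×3 + 3 = 45 overall.
Running totals: Dbdim ends at 7, Eb7 ends at 12, C#sus4 ends at 16, Fm7 ends at 17, Emaj7 ends at 20, G6 ends at 23, F#add9 ends at 27, Edim ends at 33, Dbadd9 ends at 37, Ab ends at 38, Ebm7 ends at 43, Bb6 ends at 47.
Beat 45 falls within Bb6.

Bb6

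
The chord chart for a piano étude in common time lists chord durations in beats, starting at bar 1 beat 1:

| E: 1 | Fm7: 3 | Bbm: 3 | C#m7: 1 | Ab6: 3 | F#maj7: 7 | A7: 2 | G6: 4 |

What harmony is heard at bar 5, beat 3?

Beat 3 of bar 5 is beat (5−1)×4 + 3 = 19 overall.
Running totals: E ends at 1, Fm7 ends at 4, Bbm ends at 7, C#m7 ends at 8, Ab6 ends at 11, F#maj7 ends at 18, A7 ends at 20.
Beat 19 falls within A7.

A7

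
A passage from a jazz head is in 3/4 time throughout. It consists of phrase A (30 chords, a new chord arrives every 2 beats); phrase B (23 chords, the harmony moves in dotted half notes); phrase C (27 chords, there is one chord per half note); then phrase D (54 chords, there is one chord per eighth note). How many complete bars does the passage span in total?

70 bars

A: 30 × 2 = 60 beats = 20 bars.
B: 23 × 3 = 69 beats = 23 bars.
C: 27 × 2 = 54 beats = 18 bars.
D: 54 × 0.5 = 27 beats = 9 bars.
Total: 20 + 23 + 18 + 9 = 70 bars.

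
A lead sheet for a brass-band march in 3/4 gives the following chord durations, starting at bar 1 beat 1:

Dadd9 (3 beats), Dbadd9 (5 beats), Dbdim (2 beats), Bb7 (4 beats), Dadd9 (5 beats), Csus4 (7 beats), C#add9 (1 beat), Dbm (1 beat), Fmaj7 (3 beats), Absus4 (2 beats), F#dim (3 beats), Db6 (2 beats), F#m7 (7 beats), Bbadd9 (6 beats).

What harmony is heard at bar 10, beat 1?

Beat 1 of bar 10 is beat (10−1)×3 + 1 = 28 overall.
Running totals: Dadd9 ends at 3, Dbadd9 ends at 8, Dbdim ends at 10, Bb7 ends at 14, Dadd9 ends at 19, Csus4 ends at 26, C#add9 ends at 27, Dbm ends at 28.
Beat 28 falls within Dbm.

Dbm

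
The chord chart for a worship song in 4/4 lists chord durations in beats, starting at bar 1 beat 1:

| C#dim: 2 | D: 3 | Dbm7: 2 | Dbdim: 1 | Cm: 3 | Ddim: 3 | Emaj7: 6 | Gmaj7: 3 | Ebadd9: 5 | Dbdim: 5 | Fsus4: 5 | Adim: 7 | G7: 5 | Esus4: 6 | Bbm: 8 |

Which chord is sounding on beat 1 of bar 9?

Dbdim

Beat 1 of bar 9 is beat (9−1)×4 + 1 = 33 overall.
Running totals: C#dim ends at 2, D ends at 5, Dbm7 ends at 7, Dbdim ends at 8, Cm ends at 11, Ddim ends at 14, Emaj7 ends at 20, Gmaj7 ends at 23, Ebadd9 ends at 28, Dbdim ends at 33.
Beat 33 falls within Dbdim.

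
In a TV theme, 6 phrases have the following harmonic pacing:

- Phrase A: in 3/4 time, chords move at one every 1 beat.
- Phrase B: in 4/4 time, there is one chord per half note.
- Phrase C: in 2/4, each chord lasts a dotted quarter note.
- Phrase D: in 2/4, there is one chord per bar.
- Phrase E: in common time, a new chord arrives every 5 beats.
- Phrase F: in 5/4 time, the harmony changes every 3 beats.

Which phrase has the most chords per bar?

Phrase A

A: 3 beats/bar ÷ 1 beat/chord = 3 chords/bar.
B: 4 beats/bar ÷ 2 beats/chord = 2 chords/bar.
C: 2 beats/bar ÷ 1.5 beats/chord = 4/3 chords/bar.
D: 2 beats/bar ÷ 2 beats/chord = 1 chord/bar.
E: 4 beats/bar ÷ 5 beats/chord = 0.8 chords/bar.
F: 5 beats/bar ÷ 3 beats/chord = 5/3 chords/bar.
Fastest is A at 3 chords/bar.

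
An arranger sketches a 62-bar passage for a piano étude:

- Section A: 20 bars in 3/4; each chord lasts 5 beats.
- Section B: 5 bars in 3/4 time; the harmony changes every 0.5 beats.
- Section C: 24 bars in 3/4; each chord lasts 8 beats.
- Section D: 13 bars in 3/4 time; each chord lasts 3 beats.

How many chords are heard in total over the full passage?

A: 20 bars × 3 beats = 60 beats; 5 beats/chord → 12 chords.
B: 5 bars × 3 beats = 15 beats; 0.5 beats/chord → 30 chords.
C: 24 bars × 3 beats = 72 beats; 8 beats/chord → 9 chords.
D: 13 bars × 3 beats = 39 beats; 3 beats/chord → 13 chords.
Total: 12 + 30 + 9 + 13 = 64.

64 chords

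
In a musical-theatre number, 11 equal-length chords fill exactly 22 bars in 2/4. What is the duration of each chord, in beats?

22 bars × 2 beats/bar = 44 beats total.
44 beats ÷ 11 chords = 4 beats per chord.
(That is a whole note.)

4 beats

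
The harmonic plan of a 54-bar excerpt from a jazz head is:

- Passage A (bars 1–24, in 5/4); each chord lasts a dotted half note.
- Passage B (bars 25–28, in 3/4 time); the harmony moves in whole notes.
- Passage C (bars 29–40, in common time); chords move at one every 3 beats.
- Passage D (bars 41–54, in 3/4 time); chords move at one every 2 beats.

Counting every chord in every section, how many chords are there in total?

80 chords

A: 24·5 = 120 beats, 120/3 = 40 chords.
B: 4·3 = 12 beats, 12/4 = 3 chords.
C: 12·4 = 48 beats, 48/3 = 16 chords.
D: 14·3 = 42 beats, 42/2 = 21 chords.
Total: 40 + 3 + 16 + 21 = 80.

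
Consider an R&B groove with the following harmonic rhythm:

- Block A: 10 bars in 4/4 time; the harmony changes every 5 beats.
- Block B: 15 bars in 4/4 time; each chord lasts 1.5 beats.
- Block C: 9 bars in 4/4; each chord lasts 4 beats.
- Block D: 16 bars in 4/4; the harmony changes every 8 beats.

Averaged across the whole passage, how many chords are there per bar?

A: 10 bars of 4 beats is 40 beats; at 5 beats each that's 8 chords.
B: 15 bars of 4 beats is 60 beats; at 1.5 beats each that's 40 chords.
C: 9 bars of 4 beats is 36 beats; at 4 beats each that's 9 chords.
D: 16 bars of 4 beats is 64 beats; at 8 beats each that's 8 chords.
Overall: 65 chords over 50 bars → 65/50 = 1.3 chords per bar.

1.3 chords per bar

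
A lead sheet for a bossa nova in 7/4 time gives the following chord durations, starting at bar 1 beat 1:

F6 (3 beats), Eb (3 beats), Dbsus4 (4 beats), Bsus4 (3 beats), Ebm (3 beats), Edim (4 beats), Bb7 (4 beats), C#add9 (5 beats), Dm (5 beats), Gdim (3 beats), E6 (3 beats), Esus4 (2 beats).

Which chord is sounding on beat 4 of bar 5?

Beat 4 of bar 5 is beat (5−1)×7 + 4 = 32 overall.
Running totals: F6 ends at 3, Eb ends at 6, Dbsus4 ends at 10, Bsus4 ends at 13, Ebm ends at 16, Edim ends at 20, Bb7 ends at 24, C#add9 ends at 29, Dm ends at 34.
Beat 32 falls within Dm.

Dm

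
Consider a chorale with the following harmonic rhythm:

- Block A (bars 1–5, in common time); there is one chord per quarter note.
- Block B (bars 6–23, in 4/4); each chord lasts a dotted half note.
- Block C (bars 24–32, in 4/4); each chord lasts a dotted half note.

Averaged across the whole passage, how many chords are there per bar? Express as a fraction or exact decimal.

A: 5 bars of 4 beats is 20 beats; at 1 beat each that's 20 chords.
B: 18 bars of 4 beats is 72 beats; at 3 beats each that's 24 chords.
C: 9 bars of 4 beats is 36 beats; at 3 beats each that's 12 chords.
Overall: 56 chords over 32 bars → 56/32 = 1.75 chords per bar.

1.75 chords per bar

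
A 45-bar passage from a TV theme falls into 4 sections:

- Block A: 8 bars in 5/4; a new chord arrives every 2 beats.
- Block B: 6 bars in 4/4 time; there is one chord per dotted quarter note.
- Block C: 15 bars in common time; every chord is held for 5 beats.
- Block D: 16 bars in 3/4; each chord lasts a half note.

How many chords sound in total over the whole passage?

A: 8·5 = 40 beats, 40/2 = 20 chords.
B: 6·4 = 24 beats, 24/1.5 = 16 chords.
C: 15·4 = 60 beats, 60/5 = 12 chords.
D: 16·3 = 48 beats, 48/2 = 24 chords.
Total: 20 + 16 + 12 + 24 = 72.

72 chords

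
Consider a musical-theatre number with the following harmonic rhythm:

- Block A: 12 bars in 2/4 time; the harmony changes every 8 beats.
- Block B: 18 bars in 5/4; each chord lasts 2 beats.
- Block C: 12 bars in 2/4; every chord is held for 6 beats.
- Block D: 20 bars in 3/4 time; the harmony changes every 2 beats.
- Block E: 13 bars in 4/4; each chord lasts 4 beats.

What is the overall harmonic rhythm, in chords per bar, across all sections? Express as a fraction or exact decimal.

19/15 chords per bar

A: 12 bars of 2 beats is 24 beats; at 8 beats each that's 3 chords.
B: 18 bars of 5 beats is 90 beats; at 2 beats each that's 45 chords.
C: 12 bars of 2 beats is 24 beats; at 6 beats each that's 4 chords.
D: 20 bars of 3 beats is 60 beats; at 2 beats each that's 30 chords.
E: 13 bars of 4 beats is 52 beats; at 4 beats each that's 13 chords.
Overall: 95 chords over 75 bars → 95/75 = 19/15 chords per bar.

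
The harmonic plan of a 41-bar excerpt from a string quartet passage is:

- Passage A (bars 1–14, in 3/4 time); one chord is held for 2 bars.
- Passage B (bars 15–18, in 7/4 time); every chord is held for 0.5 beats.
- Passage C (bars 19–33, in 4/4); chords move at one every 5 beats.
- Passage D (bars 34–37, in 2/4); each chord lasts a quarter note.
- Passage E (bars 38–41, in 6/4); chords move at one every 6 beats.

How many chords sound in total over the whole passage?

A: 14·3 = 42 beats, 42/6 = 7 chords.
B: 4·7 = 28 beats, 28/0.5 = 56 chords.
C: 15·4 = 60 beats, 60/5 = 12 chords.
D: 4·2 = 8 beats, 8/1 = 8 chords.
E: 4·6 = 24 beats, 24/6 = 4 chords.
Total: 7 + 56 + 12 + 8 + 4 = 87.

87 chords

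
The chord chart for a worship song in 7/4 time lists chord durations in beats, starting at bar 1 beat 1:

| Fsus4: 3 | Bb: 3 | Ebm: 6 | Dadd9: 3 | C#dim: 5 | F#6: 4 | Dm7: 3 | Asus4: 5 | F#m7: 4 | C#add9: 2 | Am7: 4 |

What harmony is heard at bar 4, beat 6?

Dm7

Beat 6 of bar 4 is beat (4−1)×7 + 6 = 27 overall.
Running totals: Fsus4 ends at 3, Bb ends at 6, Ebm ends at 12, Dadd9 ends at 15, C#dim ends at 20, F#6 ends at 24, Dm7 ends at 27.
Beat 27 falls within Dm7.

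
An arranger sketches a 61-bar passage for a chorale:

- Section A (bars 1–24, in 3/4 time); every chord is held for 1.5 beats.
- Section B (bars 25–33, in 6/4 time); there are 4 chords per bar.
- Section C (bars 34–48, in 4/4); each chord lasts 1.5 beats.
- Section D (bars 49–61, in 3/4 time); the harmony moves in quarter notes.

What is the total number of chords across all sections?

163 chords

A: 24 bars × 3 beats = 72 beats; 1.5 beats/chord → 48 chords.
B: 9 bars × 6 beats = 54 beats; 1.5 beats/chord → 36 chords.
C: 15 bars × 4 beats = 60 beats; 1.5 beats/chord → 40 chords.
D: 13 bars × 3 beats = 39 beats; 1 beat/chord → 39 chords.
Total: 48 + 36 + 40 + 39 = 163.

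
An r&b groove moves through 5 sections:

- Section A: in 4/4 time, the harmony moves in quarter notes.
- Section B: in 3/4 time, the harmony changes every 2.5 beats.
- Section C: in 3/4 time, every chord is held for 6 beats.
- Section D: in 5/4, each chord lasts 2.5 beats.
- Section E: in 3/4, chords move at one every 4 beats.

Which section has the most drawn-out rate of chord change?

Section C

A: each chord is 1 beat in 4/4, so 4 per bar.
B: each chord is 2.5 beats in 3/4, so 1.2 per bar.
C: each chord is 6 beats in 3/4, so 0.5 per bar.
D: each chord is 2.5 beats in 5/4, so 2 per bar.
E: each chord is 4 beats in 3/4, so 0.75 per bar.
Slowest is C at 0.5 chords/bar.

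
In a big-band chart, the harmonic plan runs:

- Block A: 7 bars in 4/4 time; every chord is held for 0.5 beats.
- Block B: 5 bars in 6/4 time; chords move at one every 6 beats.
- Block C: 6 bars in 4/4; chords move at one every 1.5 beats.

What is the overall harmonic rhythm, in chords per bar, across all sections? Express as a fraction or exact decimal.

77/18 chords per bar

A: 7 × 4 = 28 beats ÷ 0.5 = 56 chords.
B: 5 × 6 = 30 beats ÷ 6 = 5 chords.
C: 6 × 4 = 24 beats ÷ 1.5 = 16 chords.
Overall: 77 chords over 18 bars → 77/18 = 77/18 chords per bar.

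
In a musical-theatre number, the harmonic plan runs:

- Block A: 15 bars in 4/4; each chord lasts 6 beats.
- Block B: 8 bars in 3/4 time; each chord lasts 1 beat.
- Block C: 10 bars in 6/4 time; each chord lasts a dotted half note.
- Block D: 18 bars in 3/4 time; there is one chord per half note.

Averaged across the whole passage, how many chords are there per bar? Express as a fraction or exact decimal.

A: 15 × 4 = 60 beats ÷ 6 = 10 chords.
B: 8 × 3 = 24 beats ÷ 1 = 24 chords.
C: 10 × 6 = 60 beats ÷ 3 = 20 chords.
D: 18 × 3 = 54 beats ÷ 2 = 27 chords.
Overall: 81 chords over 51 bars → 81/51 = 27/17 chords per bar.

27/17 chords per bar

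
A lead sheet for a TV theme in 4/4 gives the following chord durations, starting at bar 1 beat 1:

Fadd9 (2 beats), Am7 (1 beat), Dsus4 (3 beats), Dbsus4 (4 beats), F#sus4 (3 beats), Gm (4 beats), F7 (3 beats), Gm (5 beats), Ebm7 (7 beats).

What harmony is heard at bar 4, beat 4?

Gm

Beat 4 of bar 4 is beat (4−1)×4 + 4 = 16 overall.
Running totals: Fadd9 ends at 2, Am7 ends at 3, Dsus4 ends at 6, Dbsus4 ends at 10, F#sus4 ends at 13, Gm ends at 17.
Beat 16 falls within Gm.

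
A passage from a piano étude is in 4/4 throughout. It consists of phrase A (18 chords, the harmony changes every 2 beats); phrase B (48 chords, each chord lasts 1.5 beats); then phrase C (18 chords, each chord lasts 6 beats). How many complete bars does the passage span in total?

54 bars

A: 18 × 2 = 36 beats = 9 bars.
B: 48 × 1.5 = 72 beats = 18 bars.
C: 18 × 6 = 108 beats = 27 bars.
Total: 9 + 18 + 27 = 54 bars.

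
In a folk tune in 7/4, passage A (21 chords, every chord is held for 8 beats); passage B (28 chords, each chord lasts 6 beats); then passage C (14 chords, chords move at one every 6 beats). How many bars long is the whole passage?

60 bars

A: 21 × 8 = 168 beats = 24 bars.
B: 28 × 6 = 168 beats = 24 bars.
C: 14 × 6 = 84 beats = 12 bars.
Total: 24 + 24 + 12 = 60 bars.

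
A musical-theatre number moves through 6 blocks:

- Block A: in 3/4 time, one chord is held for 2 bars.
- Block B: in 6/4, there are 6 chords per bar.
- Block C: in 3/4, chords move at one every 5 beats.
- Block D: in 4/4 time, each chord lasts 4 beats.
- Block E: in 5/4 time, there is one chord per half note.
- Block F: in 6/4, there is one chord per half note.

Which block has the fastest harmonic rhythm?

A: 3 beats/bar ÷ 6 beats/chord = 0.5 chords/bar.
B: 6 beats/bar ÷ 1 beat/chord = 6 chords/bar.
C: 3 beats/bar ÷ 5 beats/chord = 0.6 chords/bar.
D: 4 beats/bar ÷ 4 beats/chord = 1 chord/bar.
E: 5 beats/bar ÷ 2 beats/chord = 2.5 chords/bar.
F: 6 beats/bar ÷ 2 beats/chord = 3 chords/bar.
Fastest is B at 6 chords/bar.

Block B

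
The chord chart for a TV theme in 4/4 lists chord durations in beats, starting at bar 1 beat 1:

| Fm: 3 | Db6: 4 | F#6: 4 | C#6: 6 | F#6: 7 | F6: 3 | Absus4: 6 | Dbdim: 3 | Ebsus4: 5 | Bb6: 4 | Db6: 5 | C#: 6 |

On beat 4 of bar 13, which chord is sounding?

C#

Beat 4 of bar 13 is beat (13−1)×4 + 4 = 52 overall.
Running totals: Fm ends at 3, Db6 ends at 7, F#6 ends at 11, C#6 ends at 17, F#6 ends at 24, F6 ends at 27, Absus4 ends at 33, Dbdim ends at 36, Ebsus4 ends at 41, Bb6 ends at 45, Db6 ends at 50, C# ends at 56.
Beat 52 falls within C#.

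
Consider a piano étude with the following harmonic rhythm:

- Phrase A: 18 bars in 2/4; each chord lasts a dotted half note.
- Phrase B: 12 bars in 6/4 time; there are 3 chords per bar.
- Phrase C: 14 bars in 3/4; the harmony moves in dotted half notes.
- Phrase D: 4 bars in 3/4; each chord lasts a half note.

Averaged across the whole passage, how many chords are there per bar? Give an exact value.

A: 18 bars of 2 beats is 36 beats; at 3 beats each that's 12 chords.
B: 12 bars of 6 beats is 72 beats; at 2 beats each that's 36 chords.
C: 14 bars of 3 beats is 42 beats; at 3 beats each that's 14 chords.
D: 4 bars of 3 beats is 12 beats; at 2 beats each that's 6 chords.
Overall: 68 chords over 48 bars → 68/48 = 17/12 chords per bar.

17/12 chords per bar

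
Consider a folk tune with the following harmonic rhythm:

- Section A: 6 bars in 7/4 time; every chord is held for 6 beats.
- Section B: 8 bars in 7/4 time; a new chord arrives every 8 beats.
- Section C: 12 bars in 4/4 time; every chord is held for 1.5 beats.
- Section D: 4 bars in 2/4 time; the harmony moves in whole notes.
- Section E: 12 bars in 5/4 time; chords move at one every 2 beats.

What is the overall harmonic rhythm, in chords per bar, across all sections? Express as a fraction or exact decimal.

A: 6 bars of 7 beats is 42 beats; at 6 beats each that's 7 chords.
B: 8 bars of 7 beats is 56 beats; at 8 beats each that's 7 chords.
C: 12 bars of 4 beats is 48 beats; at 1.5 beats each that's 32 chords.
D: 4 bars of 2 beats is 8 beats; at 4 beats each that's 2 chords.
E: 12 bars of 5 beats is 60 beats; at 2 beats each that's 30 chords.
Overall: 78 chords over 42 bars → 78/42 = 13/7 chords per bar.

13/7 chords per bar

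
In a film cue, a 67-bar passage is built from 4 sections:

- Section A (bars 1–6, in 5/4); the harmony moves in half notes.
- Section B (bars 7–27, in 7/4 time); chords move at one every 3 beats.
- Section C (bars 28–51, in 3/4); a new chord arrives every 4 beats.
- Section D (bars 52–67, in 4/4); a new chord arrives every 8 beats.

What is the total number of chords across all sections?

A has 30 beats and chords last 2 each, so 15 chords.
B has 147 beats and chords last 3 each, so 49 chords.
C has 72 beats and chords last 4 each, so 18 chords.
D has 64 beats and chords last 8 each, so 8 chords.
Total: 15 + 49 + 18 + 8 = 90.

90 chords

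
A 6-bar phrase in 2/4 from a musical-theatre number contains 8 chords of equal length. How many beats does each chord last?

6 bars × 2 beats/bar = 12 beats total.
12 beats ÷ 8 chords = 1.5 beats per chord.
(That is a dotted quarter note.)

1.5 beats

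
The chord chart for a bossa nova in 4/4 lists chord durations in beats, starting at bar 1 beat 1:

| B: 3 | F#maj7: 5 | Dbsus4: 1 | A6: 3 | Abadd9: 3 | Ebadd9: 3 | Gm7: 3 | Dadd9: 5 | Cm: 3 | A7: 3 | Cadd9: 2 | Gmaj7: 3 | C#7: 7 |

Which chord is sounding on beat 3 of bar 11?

Beat 3 of bar 11 is beat (11−1)×4 + 3 = 43 overall.
Running totals: B ends at 3, F#maj7 ends at 8, Dbsus4 ends at 9, A6 ends at 12, Abadd9 ends at 15, Ebadd9 ends at 18, Gm7 ends at 21, Dadd9 ends at 26, Cm ends at 29, A7 ends at 32, Cadd9 ends at 34, Gmaj7 ends at 37, C#7 ends at 44.
Beat 43 falls within C#7.

C#7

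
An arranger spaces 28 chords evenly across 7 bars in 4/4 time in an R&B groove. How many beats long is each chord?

1 beat

7 bars × 4 beats/bar = 28 beats total.
28 beats ÷ 28 chords = 1 beats per chord.
(That is a quarter note.)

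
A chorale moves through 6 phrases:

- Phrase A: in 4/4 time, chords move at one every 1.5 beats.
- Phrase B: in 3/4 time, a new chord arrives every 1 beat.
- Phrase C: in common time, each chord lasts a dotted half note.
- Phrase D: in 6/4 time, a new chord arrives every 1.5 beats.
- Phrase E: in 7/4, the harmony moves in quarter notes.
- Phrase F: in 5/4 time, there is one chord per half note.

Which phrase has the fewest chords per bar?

Phrase C

A: each chord is 1.5 beats in 4/4, so 8/3 per bar.
B: each chord is 1 beat in 3/4, so 3 per bar.
C: each chord is 3 beats in 4/4, so 4/3 per bar.
D: each chord is 1.5 beats in 6/4, so 4 per bar.
E: each chord is 1 beat in 7/4, so 7 per bar.
F: each chord is 2 beats in 5/4, so 2.5 per bar.
Slowest is C at 4/3 chords/bar.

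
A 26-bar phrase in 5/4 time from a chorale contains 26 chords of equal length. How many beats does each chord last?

26 bars × 5 beats/bar = 130 beats total.
130 beats ÷ 26 chords = 5 beats per chord.

5 beats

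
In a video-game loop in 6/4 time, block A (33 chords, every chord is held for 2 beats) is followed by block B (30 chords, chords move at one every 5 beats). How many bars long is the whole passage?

A: 33 × 2 = 66 beats = 11 bars.
B: 30 × 5 = 150 beats = 25 bars.
Total: 11 + 25 = 36 bars.

36 bars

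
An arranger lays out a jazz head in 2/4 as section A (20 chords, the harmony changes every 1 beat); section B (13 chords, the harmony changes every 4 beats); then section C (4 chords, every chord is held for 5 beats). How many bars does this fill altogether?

46 bars

A: 20 × 1 = 20 beats = 10 bars.
B: 13 × 4 = 52 beats = 26 bars.
C: 4 × 5 = 20 beats = 10 bars.
Total: 10 + 26 + 10 = 46 bars.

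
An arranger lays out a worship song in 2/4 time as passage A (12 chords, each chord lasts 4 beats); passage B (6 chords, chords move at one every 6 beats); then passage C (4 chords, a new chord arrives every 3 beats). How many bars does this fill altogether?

A: 12 × 4 = 48 beats = 24 bars.
B: 6 × 6 = 36 beats = 18 bars.
C: 4 × 3 = 12 beats = 6 bars.
Total: 24 + 18 + 6 = 48 bars.

48 bars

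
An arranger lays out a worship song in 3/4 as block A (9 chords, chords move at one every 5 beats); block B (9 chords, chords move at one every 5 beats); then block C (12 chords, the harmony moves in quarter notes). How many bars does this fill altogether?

A: 9 × 5 = 45 beats = 15 bars.
B: 9 × 5 = 45 beats = 15 bars.
C: 12 × 1 = 12 beats = 4 bars.
Total: 15 + 15 + 4 = 34 bars.

34 bars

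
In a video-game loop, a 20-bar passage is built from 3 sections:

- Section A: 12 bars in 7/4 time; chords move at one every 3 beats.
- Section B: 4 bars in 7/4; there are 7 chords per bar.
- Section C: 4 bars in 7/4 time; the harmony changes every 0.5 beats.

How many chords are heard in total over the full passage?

A has 84 beats and chords last 3 each, so 28 chords.
B has 28 beats and chords last 1 each, so 28 chords.
C has 28 beats and chords last 0.5 each, so 56 chords.
Total: 28 + 28 + 56 = 112.

112 chords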